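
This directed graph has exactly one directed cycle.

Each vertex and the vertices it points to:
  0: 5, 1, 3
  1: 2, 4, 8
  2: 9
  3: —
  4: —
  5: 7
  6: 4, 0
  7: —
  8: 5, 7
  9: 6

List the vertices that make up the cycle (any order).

0, 1, 2, 6, 9

DFS with gray/black marking from 0:
0 gray
  5 gray
    7 gray
    7 black
  5 black
  1 gray
    2 gray
      9 gray
        6 gray
          4 gray
          4 black
          6→0: 0 is gray → back edge
Back edge closes the cycle 0 → 1 → 2 → 9 → 6 → 0; its vertices are {0, 1, 2, 6, 9}.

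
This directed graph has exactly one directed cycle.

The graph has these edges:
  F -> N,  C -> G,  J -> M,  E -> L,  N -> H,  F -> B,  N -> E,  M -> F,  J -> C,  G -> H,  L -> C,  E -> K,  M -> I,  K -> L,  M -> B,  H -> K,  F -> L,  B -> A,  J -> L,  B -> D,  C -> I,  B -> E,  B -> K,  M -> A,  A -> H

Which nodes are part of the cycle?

C, G, H, K, L

DFS with gray/black marking from C:
C gray
  I gray
  I black
  G gray
    H gray
      K gray
        L gray
          L→C: C is gray → back edge
Back edge closes the cycle C → G → H → K → L → C; its vertices are {C, G, H, K, L}.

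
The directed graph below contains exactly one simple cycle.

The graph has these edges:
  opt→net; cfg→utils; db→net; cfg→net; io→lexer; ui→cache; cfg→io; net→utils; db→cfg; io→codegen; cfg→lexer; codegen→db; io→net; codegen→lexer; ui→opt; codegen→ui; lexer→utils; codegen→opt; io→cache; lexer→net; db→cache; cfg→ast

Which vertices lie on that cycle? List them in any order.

DFS with gray/black marking from codegen:
codegen gray
  opt gray
    net gray
      utils gray
      utils black
    net black
  opt black
  ui gray
    cache gray
    cache black
    ui→opt: opt black — skip
  ui black
  lexer gray
    lexer→utils: utils black — skip
    lexer→net: net black — skip
  lexer black
  db gray
    cfg gray
      cfg→lexer: lexer black — skip
      cfg→net: net black — skip
      cfg→utils: utils black — skip
      ast gray
      ast black
      io gray
        io→lexer: lexer black — skip
        io→net: net black — skip
        io→cache: cache black — skip
        io→codegen: codegen is gray → back edge
Back edge closes the cycle codegen → db → cfg → io → codegen; its vertices are {db, io, cfg, codegen}.

db, io, cfg, codegen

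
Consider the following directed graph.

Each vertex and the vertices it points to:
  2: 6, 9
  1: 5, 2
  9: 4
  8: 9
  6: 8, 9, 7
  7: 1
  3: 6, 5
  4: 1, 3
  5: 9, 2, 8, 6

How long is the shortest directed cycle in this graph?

4

For each vertex v, BFS finds the shortest path from v back to v.
The shortest such closed walk is 4 → 1 → 5 → 9 → 4, length 4.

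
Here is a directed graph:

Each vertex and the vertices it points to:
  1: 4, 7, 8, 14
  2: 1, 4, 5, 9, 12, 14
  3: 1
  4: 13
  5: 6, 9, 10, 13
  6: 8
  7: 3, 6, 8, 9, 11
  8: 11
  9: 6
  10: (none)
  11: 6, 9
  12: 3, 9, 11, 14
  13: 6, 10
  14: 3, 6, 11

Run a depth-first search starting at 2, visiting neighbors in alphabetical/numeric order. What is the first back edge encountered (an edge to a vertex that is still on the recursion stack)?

DFS from 2 (visiting neighbors in alphabetical/numeric order); mark gray on enter, black on exit:
2 gray
  1 gray
    4 gray
      13 gray
        6 gray
          8 gray
            11 gray
              11→6: 6 is gray → back edge
First back edge: 11 → 6.

11→6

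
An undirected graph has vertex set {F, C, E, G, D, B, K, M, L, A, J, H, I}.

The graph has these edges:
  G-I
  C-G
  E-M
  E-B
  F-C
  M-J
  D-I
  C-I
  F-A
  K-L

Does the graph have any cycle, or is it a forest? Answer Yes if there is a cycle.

DFS, tracking each vertex's parent; an edge to a visited non-parent vertex closes a cycle.
Start from K:
visit K (parent –)
  visit L (parent K)
    L–K: parent, skip
visit F (parent –)
  visit A (parent F)
    A–F: parent, skip
  visit C (parent F)
    visit I (parent C)
      I–C: parent, skip
      visit G (parent I)
        G–I: parent, skip
        G–C: C visited and ≠ parent → cycle
Cycle: C – I – G – C.

Yes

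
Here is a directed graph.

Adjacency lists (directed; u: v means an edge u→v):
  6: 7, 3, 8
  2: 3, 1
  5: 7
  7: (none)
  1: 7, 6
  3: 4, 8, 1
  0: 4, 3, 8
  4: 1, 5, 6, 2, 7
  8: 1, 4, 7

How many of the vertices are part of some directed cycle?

A vertex is on a directed cycle iff it belongs to a strongly connected component of size ≥ 2 (or has a self-loop).
The vertices on cycles are {1, 2, 3, 4, 6, 8} — 6 in total.

6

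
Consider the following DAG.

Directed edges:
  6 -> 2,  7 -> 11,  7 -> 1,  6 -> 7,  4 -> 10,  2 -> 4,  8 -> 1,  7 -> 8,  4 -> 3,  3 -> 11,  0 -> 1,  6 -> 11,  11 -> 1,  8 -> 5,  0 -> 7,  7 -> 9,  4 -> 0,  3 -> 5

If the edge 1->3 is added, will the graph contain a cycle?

Yes

Adding 1→3 creates a cycle iff 3 can already reach 1.
Path from 3: 3 → 11 → 1.
So 3 → … → 1 → 3 is a cycle.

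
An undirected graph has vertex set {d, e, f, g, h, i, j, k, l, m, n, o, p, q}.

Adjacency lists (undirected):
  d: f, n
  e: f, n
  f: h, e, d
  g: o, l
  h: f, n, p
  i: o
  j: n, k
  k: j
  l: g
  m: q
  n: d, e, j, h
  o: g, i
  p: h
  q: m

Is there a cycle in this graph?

DFS, tracking each vertex's parent; an edge to a visited non-parent vertex closes a cycle.
Start from o:
visit o (parent –)
  visit g (parent o)
    g–o: parent, skip
    visit l (parent g)
      l–g: parent, skip
  visit i (parent o)
    i–o: parent, skip
visit d (parent –)
  visit f (parent d)
    visit h (parent f)
      h–f: parent, skip
      visit n (parent h)
        n–d: d visited and ≠ parent → cycle
Cycle: d – f – h – n – d.

Yes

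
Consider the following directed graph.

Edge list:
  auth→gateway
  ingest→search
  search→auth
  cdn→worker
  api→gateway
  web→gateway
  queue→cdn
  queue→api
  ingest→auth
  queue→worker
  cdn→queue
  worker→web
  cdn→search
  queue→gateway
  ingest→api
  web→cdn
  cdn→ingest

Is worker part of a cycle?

Yes

worker is on a cycle iff worker can reach itself via ≥1 edge.
worker → web → cdn → worker — yes.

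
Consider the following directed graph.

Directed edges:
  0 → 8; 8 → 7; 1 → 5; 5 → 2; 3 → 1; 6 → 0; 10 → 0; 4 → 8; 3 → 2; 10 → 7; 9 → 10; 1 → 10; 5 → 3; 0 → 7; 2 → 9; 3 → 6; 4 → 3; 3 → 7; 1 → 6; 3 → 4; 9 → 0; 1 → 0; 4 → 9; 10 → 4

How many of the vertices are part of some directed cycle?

7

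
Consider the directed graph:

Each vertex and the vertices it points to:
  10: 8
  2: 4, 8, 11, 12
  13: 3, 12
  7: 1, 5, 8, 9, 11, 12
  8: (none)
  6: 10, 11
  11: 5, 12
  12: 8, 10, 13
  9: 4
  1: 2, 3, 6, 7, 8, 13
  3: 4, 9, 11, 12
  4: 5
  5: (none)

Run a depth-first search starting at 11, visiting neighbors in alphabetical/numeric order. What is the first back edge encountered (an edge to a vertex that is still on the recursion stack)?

DFS from 11 (visiting neighbors in alphabetical/numeric order); mark gray on enter, black on exit:
11 gray
  5 gray
  5 black
  12 gray
    8 gray
    8 black
    10 gray
      10→8: 8 black — skip
    10 black
    13 gray
      3 gray
        4 gray
          4→5: 5 black — skip
        4 black
        9 gray
          9→4: 4 black — skip
        9 black
        3→11: 11 is gray → back edge
First back edge: 3 → 11.

3→11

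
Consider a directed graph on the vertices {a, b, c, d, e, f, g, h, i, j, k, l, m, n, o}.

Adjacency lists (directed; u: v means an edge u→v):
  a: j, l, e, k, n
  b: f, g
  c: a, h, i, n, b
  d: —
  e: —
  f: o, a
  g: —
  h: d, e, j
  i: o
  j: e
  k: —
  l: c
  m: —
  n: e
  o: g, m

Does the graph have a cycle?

DFS with white/gray/black marking, starting from m:
m gray
m black
a gray
  j gray
    e gray
    e black
  j black
  l gray
    c gray
      c→a: a is gray → back edge
Back edge found, so a cycle exists: a → l → c → a.

Yes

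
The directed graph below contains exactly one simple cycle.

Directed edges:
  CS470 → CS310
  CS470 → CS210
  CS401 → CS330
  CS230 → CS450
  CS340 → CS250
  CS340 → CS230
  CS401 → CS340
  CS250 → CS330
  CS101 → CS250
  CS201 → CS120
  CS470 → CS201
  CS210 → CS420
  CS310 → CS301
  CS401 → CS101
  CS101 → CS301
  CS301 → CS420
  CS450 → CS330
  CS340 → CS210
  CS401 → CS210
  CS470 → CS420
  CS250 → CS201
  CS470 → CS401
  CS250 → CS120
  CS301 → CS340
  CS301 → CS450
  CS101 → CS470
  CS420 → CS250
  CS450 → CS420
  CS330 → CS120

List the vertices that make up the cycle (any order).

CS101, CS401, CS470

DFS with gray/black marking from CS101:
CS101 gray
  CS301 gray
    CS450 gray
      CS420 gray
        CS250 gray
          CS201 gray
            CS120 gray
            CS120 black
          CS201 black
          CS330 gray
            CS330→CS120: CS120 black — skip
          CS330 black
          CS250→CS120: CS120 black — skip
        CS250 black
      CS420 black
      CS450→CS330: CS330 black — skip
    CS450 black
    CS301→CS420: CS420 black — skip
    CS340 gray
      CS340→CS250: CS250 black — skip
      CS230 gray
        CS230→CS450: CS450 black — skip
      CS230 black
      CS210 gray
        CS210→CS420: CS420 black — skip
      CS210 black
    CS340 black
  CS301 black
  CS101→CS250: CS250 black — skip
  CS470 gray
    CS310 gray
      CS310→CS301: CS301 black — skip
    CS310 black
    CS470→CS420: CS420 black — skip
    CS470→CS210: CS210 black — skip
    CS401 gray
      CS401→CS101: CS101 is gray → back edge
Back edge closes the cycle CS101 → CS470 → CS401 → CS101; its vertices are {CS101, CS401, CS470}.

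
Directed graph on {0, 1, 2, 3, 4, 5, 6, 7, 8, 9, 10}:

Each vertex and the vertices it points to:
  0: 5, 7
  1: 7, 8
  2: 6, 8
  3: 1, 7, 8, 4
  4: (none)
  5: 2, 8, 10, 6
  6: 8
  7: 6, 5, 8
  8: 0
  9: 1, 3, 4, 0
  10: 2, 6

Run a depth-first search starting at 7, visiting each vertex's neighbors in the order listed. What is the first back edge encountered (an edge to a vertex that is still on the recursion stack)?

2->6

DFS from 7 (visiting each vertex's neighbors in the order listed); mark gray on enter, black on exit:
7 gray
  6 gray
    8 gray
      0 gray
        5 gray
          2 gray
            2→6: 6 is gray → back edge
First back edge: 2 → 6.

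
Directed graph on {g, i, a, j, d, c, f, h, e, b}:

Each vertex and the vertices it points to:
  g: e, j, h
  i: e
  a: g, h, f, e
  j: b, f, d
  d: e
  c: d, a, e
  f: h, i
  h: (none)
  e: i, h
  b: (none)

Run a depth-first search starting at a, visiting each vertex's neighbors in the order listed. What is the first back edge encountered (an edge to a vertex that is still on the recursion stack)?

i->e

DFS from a (visiting each vertex's neighbors in the order listed); mark gray on enter, black on exit:
a gray
  g gray
    e gray
      i gray
        i→e: e is gray → back edge
First back edge: i → e.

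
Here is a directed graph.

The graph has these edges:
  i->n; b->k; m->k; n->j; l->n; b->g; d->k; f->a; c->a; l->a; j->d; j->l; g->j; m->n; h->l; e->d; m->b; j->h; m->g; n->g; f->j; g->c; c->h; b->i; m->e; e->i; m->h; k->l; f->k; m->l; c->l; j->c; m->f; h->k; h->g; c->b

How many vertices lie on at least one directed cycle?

A vertex is on a directed cycle iff it belongs to a strongly connected component of size ≥ 2 (or has a self-loop).
The vertices on cycles are {b, c, d, g, h, i, j, k, l, n} — 10 in total.

10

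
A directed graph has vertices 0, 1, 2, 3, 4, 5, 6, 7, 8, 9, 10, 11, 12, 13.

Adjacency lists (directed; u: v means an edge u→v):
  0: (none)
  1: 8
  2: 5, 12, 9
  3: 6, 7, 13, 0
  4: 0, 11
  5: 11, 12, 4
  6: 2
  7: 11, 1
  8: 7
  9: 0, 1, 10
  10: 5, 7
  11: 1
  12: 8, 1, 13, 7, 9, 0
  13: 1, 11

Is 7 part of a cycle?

7 is on a cycle iff 7 can reach itself via ≥1 edge.
7 → 1 → 8 → 7 — yes.

Yes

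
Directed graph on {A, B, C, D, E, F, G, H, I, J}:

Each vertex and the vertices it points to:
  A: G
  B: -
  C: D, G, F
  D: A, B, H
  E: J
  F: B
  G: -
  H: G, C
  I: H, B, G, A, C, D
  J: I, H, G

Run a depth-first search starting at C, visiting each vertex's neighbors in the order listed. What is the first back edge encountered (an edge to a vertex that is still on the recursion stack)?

DFS from C (visiting each vertex's neighbors in the order listed); mark gray on enter, black on exit:
C gray
  D gray
    A gray
      G gray
      G black
    A black
    B gray
    B black
    H gray
      H→G: G black — skip
      H→C: C is gray → back edge
First back edge: H → C.

H->C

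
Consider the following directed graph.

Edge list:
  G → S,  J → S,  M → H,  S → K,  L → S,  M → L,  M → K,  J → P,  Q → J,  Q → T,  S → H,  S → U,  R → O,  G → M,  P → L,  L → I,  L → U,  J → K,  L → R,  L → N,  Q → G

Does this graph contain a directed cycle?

No

DFS with white/gray/black marking, starting from T:
T gray
T black
G gray
  M gray
    L gray
      R gray
        O gray
        O black
      R black
      U gray
      U black
      S gray
        S→U: U black — skip
        K gray
        K black
        H gray
        H black
      S black
      N gray
      N black
      I gray
      I black
    L black
    M→K: K black — skip
    M→H: H black — skip
  M black
  G→S: S black — skip
G black
J gray
  J→S: S black — skip
  P gray
    P→L: L black — skip
  P black
  J→K: K black — skip
J black
Q gray
  Q→J: J black — skip
  Q→G: G black — skip
  Q→T: T black — skip
Q black
Every edge goes to a white or black vertex — no back edge, so the graph is acyclic.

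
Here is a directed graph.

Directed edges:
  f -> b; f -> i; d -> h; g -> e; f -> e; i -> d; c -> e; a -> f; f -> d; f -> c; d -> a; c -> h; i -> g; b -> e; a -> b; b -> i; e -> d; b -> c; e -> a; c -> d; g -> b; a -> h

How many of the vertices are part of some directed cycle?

A vertex is on a directed cycle iff it belongs to a strongly connected component of size ≥ 2 (or has a self-loop).
The vertices on cycles are {a, b, c, d, e, f, g, i} — 8 in total.

8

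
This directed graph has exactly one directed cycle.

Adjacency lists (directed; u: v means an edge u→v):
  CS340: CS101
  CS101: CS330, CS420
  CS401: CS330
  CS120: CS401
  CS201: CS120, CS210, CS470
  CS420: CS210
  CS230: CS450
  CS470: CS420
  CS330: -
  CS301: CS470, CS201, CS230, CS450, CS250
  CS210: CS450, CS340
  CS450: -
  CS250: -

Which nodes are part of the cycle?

DFS with gray/black marking from CS210:
CS210 gray
  CS450 gray
  CS450 black
  CS340 gray
    CS101 gray
      CS330 gray
      CS330 black
      CS420 gray
        CS420→CS210: CS210 is gray → back edge
Back edge closes the cycle CS210 → CS340 → CS101 → CS420 → CS210; its vertices are {CS101, CS210, CS340, CS420}.

CS101, CS210, CS340, CS420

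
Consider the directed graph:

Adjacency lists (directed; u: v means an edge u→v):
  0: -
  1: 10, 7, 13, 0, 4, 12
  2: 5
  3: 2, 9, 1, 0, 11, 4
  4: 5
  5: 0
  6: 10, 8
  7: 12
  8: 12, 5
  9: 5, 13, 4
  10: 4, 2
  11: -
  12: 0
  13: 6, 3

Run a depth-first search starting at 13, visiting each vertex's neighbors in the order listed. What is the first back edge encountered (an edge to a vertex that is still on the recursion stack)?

DFS from 13 (visiting each vertex's neighbors in the order listed); mark gray on enter, black on exit:
13 gray
  6 gray
    10 gray
      4 gray
        5 gray
          0 gray
          0 black
        5 black
      4 black
      2 gray
        2→5: 5 black — skip
      2 black
    10 black
    8 gray
      12 gray
        12→0: 0 black — skip
      12 black
      8→5: 5 black — skip
    8 black
  6 black
  3 gray
    3→2: 2 black — skip
    9 gray
      9→5: 5 black — skip
      9→13: 13 is gray → back edge
First back edge: 9 → 13.

9→13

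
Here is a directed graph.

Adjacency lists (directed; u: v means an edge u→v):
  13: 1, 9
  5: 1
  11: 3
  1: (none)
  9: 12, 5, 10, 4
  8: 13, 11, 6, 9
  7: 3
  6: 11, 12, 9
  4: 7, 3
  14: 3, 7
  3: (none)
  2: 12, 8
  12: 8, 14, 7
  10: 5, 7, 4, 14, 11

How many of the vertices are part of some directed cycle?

5

A vertex is on a directed cycle iff it belongs to a strongly connected component of size ≥ 2 (or has a self-loop).
The vertices on cycles are {6, 8, 9, 12, 13} — 5 in total.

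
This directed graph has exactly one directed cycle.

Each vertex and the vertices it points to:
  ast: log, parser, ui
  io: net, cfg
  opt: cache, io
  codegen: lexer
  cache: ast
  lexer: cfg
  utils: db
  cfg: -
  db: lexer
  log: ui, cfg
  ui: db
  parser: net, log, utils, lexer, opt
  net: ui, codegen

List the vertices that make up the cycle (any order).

DFS with gray/black marking from opt:
opt gray
  cache gray
    ast gray
      log gray
        ui gray
          db gray
            lexer gray
              cfg gray
              cfg black
            lexer black
          db black
        ui black
        log→cfg: cfg black — skip
      log black
      parser gray
        net gray
          net→ui: ui black — skip
          codegen gray
            codegen→lexer: lexer black — skip
          codegen black
        net black
        parser→log: log black — skip
        utils gray
          utils→db: db black — skip
        utils black
        parser→lexer: lexer black — skip
        parser→opt: opt is gray → back edge
Back edge closes the cycle opt → cache → ast → parser → opt; its vertices are {ast, opt, cache, parser}.

ast, opt, cache, parser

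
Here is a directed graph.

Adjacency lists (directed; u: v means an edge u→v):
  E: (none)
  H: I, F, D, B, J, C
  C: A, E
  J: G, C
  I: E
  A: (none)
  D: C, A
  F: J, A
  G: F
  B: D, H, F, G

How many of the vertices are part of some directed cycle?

5

A vertex is on a directed cycle iff it belongs to a strongly connected component of size ≥ 2 (or has a self-loop).
The vertices on cycles are {B, F, G, H, J} — 5 in total.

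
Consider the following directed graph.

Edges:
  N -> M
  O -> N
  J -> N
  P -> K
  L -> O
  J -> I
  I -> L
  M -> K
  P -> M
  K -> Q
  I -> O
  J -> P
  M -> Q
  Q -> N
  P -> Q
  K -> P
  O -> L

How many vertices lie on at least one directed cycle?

7

A vertex is on a directed cycle iff it belongs to a strongly connected component of size ≥ 2 (or has a self-loop).
The vertices on cycles are {K, L, M, N, O, P, Q} — 7 in total.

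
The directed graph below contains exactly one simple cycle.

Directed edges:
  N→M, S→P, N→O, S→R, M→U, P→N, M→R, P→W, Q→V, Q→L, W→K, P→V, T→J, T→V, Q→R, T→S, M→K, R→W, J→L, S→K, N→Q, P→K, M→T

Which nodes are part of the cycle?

DFS with gray/black marking from N:
N gray
  O gray
  O black
  Q gray
    L gray
    L black
    V gray
    V black
    R gray
      W gray
        K gray
        K black
      W black
    R black
  Q black
  M gray
    U gray
    U black
    T gray
      T→V: V black — skip
      J gray
        J→L: L black — skip
      J black
      S gray
        P gray
          P→W: W black — skip
          P→K: K black — skip
          P→V: V black — skip
          P→N: N is gray → back edge
Back edge closes the cycle N → M → T → S → P → N; its vertices are {M, N, P, S, T}.

M, N, P, S, T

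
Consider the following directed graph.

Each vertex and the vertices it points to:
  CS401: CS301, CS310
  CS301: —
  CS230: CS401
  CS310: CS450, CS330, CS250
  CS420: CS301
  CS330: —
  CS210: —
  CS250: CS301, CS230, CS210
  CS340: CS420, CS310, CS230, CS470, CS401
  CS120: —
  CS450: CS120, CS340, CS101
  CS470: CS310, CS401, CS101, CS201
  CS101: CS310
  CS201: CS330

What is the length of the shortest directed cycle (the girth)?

3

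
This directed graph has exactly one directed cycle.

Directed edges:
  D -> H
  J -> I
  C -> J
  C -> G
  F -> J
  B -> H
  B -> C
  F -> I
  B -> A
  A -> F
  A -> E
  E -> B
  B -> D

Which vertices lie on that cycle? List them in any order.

DFS with gray/black marking from E:
E gray
  B gray
    D gray
      H gray
      H black
    D black
    C gray
      J gray
        I gray
        I black
      J black
      G gray
      G black
    C black
    B→H: H black — skip
    A gray
      A→E: E is gray → back edge
Back edge closes the cycle E → B → A → E; its vertices are {A, B, E}.

A, B, E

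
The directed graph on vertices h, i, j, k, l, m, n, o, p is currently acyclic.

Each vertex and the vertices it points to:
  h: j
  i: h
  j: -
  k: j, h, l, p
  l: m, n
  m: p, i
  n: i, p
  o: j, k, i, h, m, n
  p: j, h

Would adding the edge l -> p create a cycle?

No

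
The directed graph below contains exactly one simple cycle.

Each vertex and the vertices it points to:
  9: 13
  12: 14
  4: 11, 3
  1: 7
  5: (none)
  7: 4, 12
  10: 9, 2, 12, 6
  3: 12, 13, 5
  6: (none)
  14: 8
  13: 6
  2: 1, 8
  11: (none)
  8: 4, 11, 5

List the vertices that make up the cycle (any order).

3, 4, 8, 12, 14

DFS with gray/black marking from 8:
8 gray
  4 gray
    11 gray
    11 black
    3 gray
      12 gray
        14 gray
          14→8: 8 is gray → back edge
Back edge closes the cycle 8 → 4 → 3 → 12 → 14 → 8; its vertices are {3, 4, 8, 12, 14}.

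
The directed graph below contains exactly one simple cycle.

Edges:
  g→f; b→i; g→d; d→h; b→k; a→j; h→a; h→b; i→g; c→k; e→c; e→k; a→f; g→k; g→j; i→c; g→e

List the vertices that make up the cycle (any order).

b, d, g, h, i

DFS with gray/black marking from h:
h gray
  b gray
    i gray
      g gray
        j gray
        j black
        k gray
        k black
        d gray
          d→h: h is gray → back edge
Back edge closes the cycle h → b → i → g → d → h; its vertices are {b, d, g, h, i}.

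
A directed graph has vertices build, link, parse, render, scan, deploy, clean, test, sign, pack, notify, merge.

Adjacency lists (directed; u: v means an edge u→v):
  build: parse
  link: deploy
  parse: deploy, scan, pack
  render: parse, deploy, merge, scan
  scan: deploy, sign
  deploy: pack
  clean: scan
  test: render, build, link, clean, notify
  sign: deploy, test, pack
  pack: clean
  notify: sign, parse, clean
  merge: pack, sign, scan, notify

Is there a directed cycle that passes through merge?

Yes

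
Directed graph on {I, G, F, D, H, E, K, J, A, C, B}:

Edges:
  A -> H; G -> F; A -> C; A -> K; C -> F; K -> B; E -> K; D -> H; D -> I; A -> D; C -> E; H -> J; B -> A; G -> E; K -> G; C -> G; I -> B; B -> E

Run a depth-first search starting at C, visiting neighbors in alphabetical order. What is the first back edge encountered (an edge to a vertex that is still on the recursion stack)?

A->C

DFS from C (visiting neighbors in alphabetical order); mark gray on enter, black on exit:
C gray
  E gray
    K gray
      B gray
        A gray
          A→C: C is gray → back edge
First back edge: A → C.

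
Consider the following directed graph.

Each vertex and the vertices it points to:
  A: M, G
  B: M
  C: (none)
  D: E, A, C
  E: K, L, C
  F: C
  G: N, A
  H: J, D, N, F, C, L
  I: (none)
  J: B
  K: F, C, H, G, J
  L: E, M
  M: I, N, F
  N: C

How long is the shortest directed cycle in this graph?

For each vertex v, BFS finds the shortest path from v back to v.
The shortest such closed walk is E → L → E, length 2.

2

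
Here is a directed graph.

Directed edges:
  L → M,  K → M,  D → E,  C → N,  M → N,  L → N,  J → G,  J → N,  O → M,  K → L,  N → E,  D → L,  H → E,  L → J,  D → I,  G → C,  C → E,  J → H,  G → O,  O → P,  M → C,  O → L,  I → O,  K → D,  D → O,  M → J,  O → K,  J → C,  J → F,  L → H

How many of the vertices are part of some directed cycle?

A vertex is on a directed cycle iff it belongs to a strongly connected component of size ≥ 2 (or has a self-loop).
The vertices on cycles are {D, G, I, J, K, L, M, O} — 8 in total.

8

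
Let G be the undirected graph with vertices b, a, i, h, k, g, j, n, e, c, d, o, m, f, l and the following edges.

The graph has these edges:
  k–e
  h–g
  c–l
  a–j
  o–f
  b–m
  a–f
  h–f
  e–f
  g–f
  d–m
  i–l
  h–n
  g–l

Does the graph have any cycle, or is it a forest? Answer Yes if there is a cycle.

Yes

DFS, tracking each vertex's parent; an edge to a visited non-parent vertex closes a cycle.
Start from h:
visit h (parent –)
  visit g (parent h)
    g–h: parent, skip
    visit f (parent g)
      f–g: parent, skip
      visit a (parent f)
        a–f: parent, skip
        visit j (parent a)
          j–a: parent, skip
      visit o (parent f)
        o–f: parent, skip
      visit e (parent f)
        visit k (parent e)
          k–e: parent, skip
        e–f: parent, skip
      f–h: h visited and ≠ parent → cycle
Cycle: h – g – f – h.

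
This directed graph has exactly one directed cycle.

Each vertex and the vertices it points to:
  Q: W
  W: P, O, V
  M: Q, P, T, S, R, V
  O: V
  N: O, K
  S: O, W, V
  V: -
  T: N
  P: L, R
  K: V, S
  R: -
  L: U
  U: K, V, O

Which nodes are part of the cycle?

K, L, P, S, U, W

DFS with gray/black marking from P:
P gray
  L gray
    U gray
      K gray
        V gray
        V black
        S gray
          O gray
            O→V: V black — skip
          O black
          W gray
            W→P: P is gray → back edge
Back edge closes the cycle P → L → U → K → S → W → P; its vertices are {K, L, P, S, U, W}.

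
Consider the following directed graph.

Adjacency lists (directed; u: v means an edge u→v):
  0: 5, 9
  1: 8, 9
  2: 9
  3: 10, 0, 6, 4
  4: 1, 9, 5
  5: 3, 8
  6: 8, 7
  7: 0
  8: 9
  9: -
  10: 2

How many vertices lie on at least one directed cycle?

6

A vertex is on a directed cycle iff it belongs to a strongly connected component of size ≥ 2 (or has a self-loop).
The vertices on cycles are {0, 3, 4, 5, 6, 7} — 6 in total.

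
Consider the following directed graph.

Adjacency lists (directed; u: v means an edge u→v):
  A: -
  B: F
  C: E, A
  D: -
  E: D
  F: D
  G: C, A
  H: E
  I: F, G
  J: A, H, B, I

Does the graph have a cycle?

DFS with white/gray/black marking, starting from B:
B gray
  F gray
    D gray
    D black
  F black
B black
A gray
A black
C gray
  E gray
    E→D: D black — skip
  E black
  C→A: A black — skip
C black
G gray
  G→C: C black — skip
  G→A: A black — skip
G black
H gray
  H→E: E black — skip
H black
I gray
  I→F: F black — skip
  I→G: G black — skip
I black
J gray
  J→A: A black — skip
  J→H: H black — skip
  J→B: B black — skip
  J→I: I black — skip
J black
Every edge goes to a white or black vertex — no back edge, so the graph is acyclic.

No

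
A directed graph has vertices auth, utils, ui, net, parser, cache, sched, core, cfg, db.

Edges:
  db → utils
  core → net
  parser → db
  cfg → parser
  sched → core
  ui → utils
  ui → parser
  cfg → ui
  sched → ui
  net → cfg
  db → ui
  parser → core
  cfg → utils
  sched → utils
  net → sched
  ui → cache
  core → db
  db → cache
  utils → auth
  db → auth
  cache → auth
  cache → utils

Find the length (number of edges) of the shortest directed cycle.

3

For each vertex v, BFS finds the shortest path from v back to v.
The shortest such closed walk is net → sched → core → net, length 3.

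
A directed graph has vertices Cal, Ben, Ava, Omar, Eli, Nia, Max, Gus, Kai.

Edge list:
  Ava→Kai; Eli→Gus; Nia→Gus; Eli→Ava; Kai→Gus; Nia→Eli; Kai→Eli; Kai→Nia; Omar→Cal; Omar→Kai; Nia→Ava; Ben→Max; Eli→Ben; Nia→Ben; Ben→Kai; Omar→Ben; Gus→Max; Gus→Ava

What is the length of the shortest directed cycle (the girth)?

For each vertex v, BFS finds the shortest path from v back to v.
The shortest such closed walk is Kai → Nia → Ben → Kai, length 3.

3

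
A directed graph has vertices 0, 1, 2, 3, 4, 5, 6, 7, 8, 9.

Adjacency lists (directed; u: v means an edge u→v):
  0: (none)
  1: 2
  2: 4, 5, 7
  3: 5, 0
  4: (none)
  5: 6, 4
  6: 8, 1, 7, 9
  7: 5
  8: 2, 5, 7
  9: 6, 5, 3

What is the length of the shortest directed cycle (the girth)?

For each vertex v, BFS finds the shortest path from v back to v.
The shortest such closed walk is 9 → 6 → 9, length 2.

2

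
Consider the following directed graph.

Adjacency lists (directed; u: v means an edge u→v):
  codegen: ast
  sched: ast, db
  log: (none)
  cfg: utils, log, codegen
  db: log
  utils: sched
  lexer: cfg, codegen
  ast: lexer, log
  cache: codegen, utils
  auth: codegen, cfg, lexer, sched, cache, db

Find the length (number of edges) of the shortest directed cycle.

For each vertex v, BFS finds the shortest path from v back to v.
The shortest such closed walk is lexer → codegen → ast → lexer, length 3.

3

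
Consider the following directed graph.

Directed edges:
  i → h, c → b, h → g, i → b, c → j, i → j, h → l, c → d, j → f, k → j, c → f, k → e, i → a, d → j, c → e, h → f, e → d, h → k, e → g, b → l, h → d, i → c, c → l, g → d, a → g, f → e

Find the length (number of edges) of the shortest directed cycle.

For each vertex v, BFS finds the shortest path from v back to v.
The shortest such closed walk is e → d → j → f → e, length 4.

4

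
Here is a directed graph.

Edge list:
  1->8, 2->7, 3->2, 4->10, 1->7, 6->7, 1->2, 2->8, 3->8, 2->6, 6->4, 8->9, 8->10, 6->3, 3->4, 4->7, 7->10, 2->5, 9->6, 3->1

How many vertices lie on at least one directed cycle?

A vertex is on a directed cycle iff it belongs to a strongly connected component of size ≥ 2 (or has a self-loop).
The vertices on cycles are {1, 2, 3, 6, 8, 9} — 6 in total.

6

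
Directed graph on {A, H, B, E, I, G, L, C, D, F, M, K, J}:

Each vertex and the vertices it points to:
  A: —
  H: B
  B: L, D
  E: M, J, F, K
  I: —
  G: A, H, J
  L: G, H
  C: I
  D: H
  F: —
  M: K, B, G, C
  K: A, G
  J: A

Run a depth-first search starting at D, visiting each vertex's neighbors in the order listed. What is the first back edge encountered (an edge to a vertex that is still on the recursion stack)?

G→H

DFS from D (visiting each vertex's neighbors in the order listed); mark gray on enter, black on exit:
D gray
  H gray
    B gray
      L gray
        G gray
          A gray
          A black
          G→H: H is gray → back edge
First back edge: G → H.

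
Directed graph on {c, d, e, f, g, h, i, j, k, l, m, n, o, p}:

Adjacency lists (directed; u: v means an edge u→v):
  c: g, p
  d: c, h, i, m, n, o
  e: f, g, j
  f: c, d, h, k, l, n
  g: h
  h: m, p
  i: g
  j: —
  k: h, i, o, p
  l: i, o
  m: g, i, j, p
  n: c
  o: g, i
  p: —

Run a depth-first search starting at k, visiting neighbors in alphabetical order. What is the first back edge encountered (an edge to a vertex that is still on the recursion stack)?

DFS from k (visiting neighbors in alphabetical order); mark gray on enter, black on exit:
k gray
  h gray
    m gray
      g gray
        g→h: h is gray → back edge
First back edge: g → h.

g->h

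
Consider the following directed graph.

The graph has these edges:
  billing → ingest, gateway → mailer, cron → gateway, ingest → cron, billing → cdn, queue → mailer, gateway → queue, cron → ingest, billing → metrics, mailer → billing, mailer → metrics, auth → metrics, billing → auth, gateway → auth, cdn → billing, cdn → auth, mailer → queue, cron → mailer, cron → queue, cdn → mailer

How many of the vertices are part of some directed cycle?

A vertex is on a directed cycle iff it belongs to a strongly connected component of size ≥ 2 (or has a self-loop).
The vertices on cycles are {cdn, cron, queue, ingest, mailer, billing, gateway} — 7 in total.

7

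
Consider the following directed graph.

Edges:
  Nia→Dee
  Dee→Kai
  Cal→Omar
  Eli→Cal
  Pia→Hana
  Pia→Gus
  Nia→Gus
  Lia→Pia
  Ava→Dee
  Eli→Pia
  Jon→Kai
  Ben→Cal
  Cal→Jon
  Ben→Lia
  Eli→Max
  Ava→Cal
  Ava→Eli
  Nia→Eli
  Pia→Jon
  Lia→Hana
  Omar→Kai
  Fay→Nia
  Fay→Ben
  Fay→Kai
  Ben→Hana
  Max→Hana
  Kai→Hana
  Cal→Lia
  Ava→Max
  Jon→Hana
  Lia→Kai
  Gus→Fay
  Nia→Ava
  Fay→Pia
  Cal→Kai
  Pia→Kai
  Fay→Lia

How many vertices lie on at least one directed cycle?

9

A vertex is on a directed cycle iff it belongs to a strongly connected component of size ≥ 2 (or has a self-loop).
The vertices on cycles are {Ava, Ben, Cal, Eli, Fay, Gus, Lia, Nia, Pia} — 9 in total.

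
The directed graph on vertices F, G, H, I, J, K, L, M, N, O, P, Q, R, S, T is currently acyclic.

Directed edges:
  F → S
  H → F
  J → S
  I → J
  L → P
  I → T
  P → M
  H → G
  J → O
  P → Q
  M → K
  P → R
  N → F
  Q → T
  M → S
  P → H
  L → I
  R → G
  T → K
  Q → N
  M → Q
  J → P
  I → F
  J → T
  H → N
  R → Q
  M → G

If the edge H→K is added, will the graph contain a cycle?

Adding H→K creates a cycle iff K can already reach H.
Explore from K: no path reaches H. The graph stays acyclic.

No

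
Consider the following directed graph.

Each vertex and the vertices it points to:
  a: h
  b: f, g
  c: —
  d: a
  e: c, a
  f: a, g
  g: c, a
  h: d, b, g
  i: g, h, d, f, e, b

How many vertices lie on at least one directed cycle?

6

A vertex is on a directed cycle iff it belongs to a strongly connected component of size ≥ 2 (or has a self-loop).
The vertices on cycles are {a, b, d, f, g, h} — 6 in total.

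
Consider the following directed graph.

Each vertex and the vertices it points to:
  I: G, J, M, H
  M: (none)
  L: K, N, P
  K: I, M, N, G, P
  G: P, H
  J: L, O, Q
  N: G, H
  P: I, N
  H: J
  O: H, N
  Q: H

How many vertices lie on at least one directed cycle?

10

A vertex is on a directed cycle iff it belongs to a strongly connected component of size ≥ 2 (or has a self-loop).
The vertices on cycles are {G, H, I, J, K, L, N, O, P, Q} — 10 in total.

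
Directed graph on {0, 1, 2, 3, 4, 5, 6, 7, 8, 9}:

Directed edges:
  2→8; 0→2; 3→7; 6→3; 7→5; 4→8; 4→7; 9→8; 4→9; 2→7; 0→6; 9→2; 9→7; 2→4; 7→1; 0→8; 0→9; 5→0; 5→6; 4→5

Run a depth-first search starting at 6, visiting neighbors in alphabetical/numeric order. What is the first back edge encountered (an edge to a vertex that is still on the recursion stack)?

4→5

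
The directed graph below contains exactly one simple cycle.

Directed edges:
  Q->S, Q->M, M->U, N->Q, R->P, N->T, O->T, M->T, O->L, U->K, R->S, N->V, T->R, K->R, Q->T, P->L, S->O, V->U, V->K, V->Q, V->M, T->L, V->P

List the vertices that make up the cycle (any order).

O, R, S, T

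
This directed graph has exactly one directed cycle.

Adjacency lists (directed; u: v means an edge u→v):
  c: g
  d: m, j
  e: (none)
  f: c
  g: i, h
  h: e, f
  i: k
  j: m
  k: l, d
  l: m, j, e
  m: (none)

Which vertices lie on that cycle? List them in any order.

c, f, g, h

DFS with gray/black marking from c:
c gray
  g gray
    i gray
      k gray
        l gray
          m gray
          m black
          j gray
            j→m: m black — skip
          j black
          e gray
          e black
        l black
        d gray
          d→m: m black — skip
          d→j: j black — skip
        d black
      k black
    i black
    h gray
      h→e: e black — skip
      f gray
        f→c: c is gray → back edge
Back edge closes the cycle c → g → h → f → c; its vertices are {c, f, g, h}.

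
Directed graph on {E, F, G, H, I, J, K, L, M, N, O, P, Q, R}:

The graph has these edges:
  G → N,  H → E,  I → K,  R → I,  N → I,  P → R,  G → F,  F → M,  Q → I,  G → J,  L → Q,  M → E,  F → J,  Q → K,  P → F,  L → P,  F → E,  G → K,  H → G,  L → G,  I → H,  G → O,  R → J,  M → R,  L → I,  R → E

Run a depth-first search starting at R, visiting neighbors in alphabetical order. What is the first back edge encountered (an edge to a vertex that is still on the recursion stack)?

DFS from R (visiting neighbors in alphabetical order); mark gray on enter, black on exit:
R gray
  E gray
  E black
  I gray
    H gray
      H→E: E black — skip
      G gray
        F gray
          F→E: E black — skip
          J gray
          J black
          M gray
            M→E: E black — skip
            M→R: R is gray → back edge
First back edge: M → R.

M→R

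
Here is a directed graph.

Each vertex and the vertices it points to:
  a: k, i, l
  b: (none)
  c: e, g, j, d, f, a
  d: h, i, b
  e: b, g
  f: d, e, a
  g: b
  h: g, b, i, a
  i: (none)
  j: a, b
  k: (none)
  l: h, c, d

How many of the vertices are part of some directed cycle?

A vertex is on a directed cycle iff it belongs to a strongly connected component of size ≥ 2 (or has a self-loop).
The vertices on cycles are {a, c, d, f, h, j, l} — 7 in total.

7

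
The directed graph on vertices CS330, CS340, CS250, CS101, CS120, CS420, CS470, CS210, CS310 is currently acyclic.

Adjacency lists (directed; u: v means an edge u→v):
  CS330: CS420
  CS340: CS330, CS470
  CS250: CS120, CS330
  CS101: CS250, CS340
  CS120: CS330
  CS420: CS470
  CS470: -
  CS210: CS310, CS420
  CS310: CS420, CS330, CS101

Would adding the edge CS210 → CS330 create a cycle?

Adding CS210→CS330 creates a cycle iff CS330 can already reach CS210.
Explore from CS330: no path reaches CS210. The graph stays acyclic.

No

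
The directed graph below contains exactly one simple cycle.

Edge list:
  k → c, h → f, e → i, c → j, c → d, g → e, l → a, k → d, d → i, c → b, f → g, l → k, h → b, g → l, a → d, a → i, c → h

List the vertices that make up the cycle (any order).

c, f, g, h, k, l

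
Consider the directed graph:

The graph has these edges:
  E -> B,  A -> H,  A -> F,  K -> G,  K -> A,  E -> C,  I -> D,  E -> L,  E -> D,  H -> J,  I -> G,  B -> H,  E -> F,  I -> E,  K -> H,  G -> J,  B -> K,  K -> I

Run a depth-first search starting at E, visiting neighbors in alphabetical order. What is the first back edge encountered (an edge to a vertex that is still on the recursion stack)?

DFS from E (visiting neighbors in alphabetical order); mark gray on enter, black on exit:
E gray
  B gray
    H gray
      J gray
      J black
    H black
    K gray
      A gray
        F gray
        F black
        A→H: H black — skip
      A black
      G gray
        G→J: J black — skip
      G black
      K→H: H black — skip
      I gray
        D gray
        D black
        I→E: E is gray → back edge
First back edge: I → E.

I->E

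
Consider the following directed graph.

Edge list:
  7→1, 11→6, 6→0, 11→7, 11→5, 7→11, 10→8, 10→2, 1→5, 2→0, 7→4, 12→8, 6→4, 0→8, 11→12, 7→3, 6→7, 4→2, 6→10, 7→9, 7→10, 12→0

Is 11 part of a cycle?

11 is on a cycle iff 11 can reach itself via ≥1 edge.
11 → 7 → 11 — yes.

Yes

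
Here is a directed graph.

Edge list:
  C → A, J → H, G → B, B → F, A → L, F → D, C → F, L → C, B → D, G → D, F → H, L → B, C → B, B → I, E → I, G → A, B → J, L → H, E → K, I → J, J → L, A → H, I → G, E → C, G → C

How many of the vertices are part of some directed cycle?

7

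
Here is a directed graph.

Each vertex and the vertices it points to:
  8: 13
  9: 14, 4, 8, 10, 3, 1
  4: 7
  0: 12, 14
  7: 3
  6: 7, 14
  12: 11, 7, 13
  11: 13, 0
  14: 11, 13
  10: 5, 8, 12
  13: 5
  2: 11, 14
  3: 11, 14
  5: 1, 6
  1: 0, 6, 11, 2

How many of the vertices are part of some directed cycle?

A vertex is on a directed cycle iff it belongs to a strongly connected component of size ≥ 2 (or has a self-loop).
The vertices on cycles are {0, 1, 2, 3, 5, 6, 7, 11, 12, 13, 14} — 11 in total.

11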